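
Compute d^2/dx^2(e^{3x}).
9 e^{3 x}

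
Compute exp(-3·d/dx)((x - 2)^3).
x^{3} - 15 x^{2} + 75 x - 125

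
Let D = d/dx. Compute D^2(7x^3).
42 x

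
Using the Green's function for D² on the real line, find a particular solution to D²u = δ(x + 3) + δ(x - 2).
\frac{|x + 3|}{2} + \frac{|x - 2|}{2}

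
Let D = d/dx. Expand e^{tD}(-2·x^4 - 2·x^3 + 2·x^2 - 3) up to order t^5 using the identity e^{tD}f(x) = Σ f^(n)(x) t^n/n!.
- 2 t^{4} - t^{3} \left(8 x + 2\right) - t^{2} \left(12 x^{2} + 6 x - 2\right) - 2 t x \left(4 x^{2} + 3 x - 2\right) - 2 x^{4} - 2 x^{3} + 2 x^{2} - 3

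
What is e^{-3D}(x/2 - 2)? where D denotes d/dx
\frac{x}{2} - \frac{7}{2}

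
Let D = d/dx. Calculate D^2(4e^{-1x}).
4 e^{- x}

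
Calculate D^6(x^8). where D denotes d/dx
20160 x^{2}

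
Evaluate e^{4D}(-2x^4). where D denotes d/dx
- 2 x^{4} - 32 x^{3} - 192 x^{2} - 512 x - 512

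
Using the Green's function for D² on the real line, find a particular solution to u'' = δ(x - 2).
\frac{|x - 2|}{2}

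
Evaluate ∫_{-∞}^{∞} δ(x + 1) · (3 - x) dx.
4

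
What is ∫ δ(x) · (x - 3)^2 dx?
9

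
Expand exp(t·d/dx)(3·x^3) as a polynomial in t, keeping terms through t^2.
3 x \left(3 t^{2} + 3 t x + x^{2}\right)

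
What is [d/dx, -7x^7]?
- 49 x^{6}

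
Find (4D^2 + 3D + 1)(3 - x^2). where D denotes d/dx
- x^{2} - 6 x - 5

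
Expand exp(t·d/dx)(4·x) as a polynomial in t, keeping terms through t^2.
4 t + 4 x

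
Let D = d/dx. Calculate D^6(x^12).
665280 x^{6}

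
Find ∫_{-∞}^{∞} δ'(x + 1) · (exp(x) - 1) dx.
- \frac{1}{e}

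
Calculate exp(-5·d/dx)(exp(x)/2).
\frac{e^{x - 5}}{2}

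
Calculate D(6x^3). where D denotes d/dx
18 x^{2}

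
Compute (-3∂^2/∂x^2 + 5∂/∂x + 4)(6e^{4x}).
- 144 e^{4 x}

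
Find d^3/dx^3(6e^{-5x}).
- 750 e^{- 5 x}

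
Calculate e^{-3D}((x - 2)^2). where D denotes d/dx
x^{2} - 10 x + 25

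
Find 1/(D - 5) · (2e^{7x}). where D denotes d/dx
e^{7 x}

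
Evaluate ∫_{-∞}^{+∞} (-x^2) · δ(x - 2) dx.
-4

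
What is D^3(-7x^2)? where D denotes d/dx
0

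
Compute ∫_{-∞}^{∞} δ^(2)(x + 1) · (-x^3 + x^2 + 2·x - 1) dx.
8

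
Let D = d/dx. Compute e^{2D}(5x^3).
5 x^{3} + 30 x^{2} + 60 x + 40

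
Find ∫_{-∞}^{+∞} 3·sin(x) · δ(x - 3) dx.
3 \sin{\left(3 \right)}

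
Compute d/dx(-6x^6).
- 36 x^{5}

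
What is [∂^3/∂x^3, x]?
3\frac{d^{2}}{dx^{2}}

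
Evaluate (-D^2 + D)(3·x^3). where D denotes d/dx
9 x \left(x - 2\right)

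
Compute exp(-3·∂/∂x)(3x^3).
3 x^{3} - 27 x^{2} + 81 x - 81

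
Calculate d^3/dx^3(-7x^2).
0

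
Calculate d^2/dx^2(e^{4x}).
16 e^{4 x}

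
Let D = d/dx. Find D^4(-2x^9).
- 6048 x^{5}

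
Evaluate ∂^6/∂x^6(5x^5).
0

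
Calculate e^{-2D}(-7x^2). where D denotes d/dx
- 7 x^{2} + 28 x - 28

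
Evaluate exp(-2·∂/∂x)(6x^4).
6 x^{4} - 48 x^{3} + 144 x^{2} - 192 x + 96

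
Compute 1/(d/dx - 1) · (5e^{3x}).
\frac{5 e^{3 x}}{2}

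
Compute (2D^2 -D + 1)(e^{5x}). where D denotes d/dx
46 e^{5 x}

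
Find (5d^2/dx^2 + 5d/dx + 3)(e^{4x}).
103 e^{4 x}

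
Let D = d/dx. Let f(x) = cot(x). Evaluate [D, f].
- \frac{1}{\sin^{2}{\left(x \right)}}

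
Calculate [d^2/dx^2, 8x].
16\frac{d}{dx}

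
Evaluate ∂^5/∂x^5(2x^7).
5040 x^{2}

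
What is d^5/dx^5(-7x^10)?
- 211680 x^{5}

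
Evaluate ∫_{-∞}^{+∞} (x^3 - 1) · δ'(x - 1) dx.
-3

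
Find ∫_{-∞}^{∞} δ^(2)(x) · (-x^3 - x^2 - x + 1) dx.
-2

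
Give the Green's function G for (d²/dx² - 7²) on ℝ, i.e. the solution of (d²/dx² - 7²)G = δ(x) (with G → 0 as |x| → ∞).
-\frac{e^{-7|x|}}{14}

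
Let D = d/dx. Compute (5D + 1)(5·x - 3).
5 x + 22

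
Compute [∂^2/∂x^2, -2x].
-4\frac{d}{dx}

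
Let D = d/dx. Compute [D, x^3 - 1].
3 x^{2}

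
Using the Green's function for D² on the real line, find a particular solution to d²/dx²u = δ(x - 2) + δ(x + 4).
\frac{|x - 2|}{2} + \frac{|x + 4|}{2}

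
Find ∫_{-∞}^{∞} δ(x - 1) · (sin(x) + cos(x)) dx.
\cos{\left(1 \right)} + \sin{\left(1 \right)}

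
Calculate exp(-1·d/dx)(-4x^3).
- 4 x^{3} + 12 x^{2} - 12 x + 4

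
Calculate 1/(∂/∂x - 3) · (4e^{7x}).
e^{7 x}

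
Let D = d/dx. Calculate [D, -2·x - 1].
-2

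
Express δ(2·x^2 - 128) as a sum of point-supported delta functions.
\frac{\delta(x - 8) + \delta(x + 8)}{32}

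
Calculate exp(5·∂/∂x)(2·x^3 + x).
2 x^{3} + 30 x^{2} + 151 x + 255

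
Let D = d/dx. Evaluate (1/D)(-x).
- \frac{x^{2}}{2}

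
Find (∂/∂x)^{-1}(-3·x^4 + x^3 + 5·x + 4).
- \frac{3 x^{5}}{5} + \frac{x^{4}}{4} + \frac{5 x^{2}}{2} + 4 x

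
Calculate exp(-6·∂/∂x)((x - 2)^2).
x^{2} - 16 x + 64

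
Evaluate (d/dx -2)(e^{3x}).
e^{3 x}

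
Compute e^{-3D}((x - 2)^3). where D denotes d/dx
x^{3} - 15 x^{2} + 75 x - 125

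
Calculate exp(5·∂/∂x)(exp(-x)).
e^{- x - 5}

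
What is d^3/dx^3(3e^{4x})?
192 e^{4 x}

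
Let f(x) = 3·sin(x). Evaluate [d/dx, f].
3 \cos{\left(x \right)}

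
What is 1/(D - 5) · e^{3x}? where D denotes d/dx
- \frac{e^{3 x}}{2}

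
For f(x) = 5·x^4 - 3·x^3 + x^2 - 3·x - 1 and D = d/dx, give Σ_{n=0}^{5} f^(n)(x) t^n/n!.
5 t^{4} + t^{3} \left(20 x - 3\right) + t^{2} \left(30 x^{2} - 9 x + 1\right) + t \left(20 x^{3} - 9 x^{2} + 2 x - 3\right) + 5 x^{4} - 3 x^{3} + x^{2} - 3 x - 1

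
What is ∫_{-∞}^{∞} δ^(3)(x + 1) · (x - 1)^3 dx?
-6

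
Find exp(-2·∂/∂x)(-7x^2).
- 7 x^{2} + 28 x - 28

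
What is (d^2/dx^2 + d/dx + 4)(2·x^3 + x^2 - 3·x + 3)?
8 x^{3} + 10 x^{2} + 2 x + 11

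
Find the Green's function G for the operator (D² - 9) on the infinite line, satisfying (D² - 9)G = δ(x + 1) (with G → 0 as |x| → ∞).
-\frac{e^{-3|x + 1|}}{6}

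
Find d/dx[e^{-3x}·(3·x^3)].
9 x^{2} \left(1 - x\right) e^{- 3 x}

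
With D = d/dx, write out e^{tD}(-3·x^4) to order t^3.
3 x \left(- 4 t^{3} - 6 t^{2} x - 4 t x^{2} - x^{3}\right)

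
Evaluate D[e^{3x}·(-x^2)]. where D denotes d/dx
x \left(- 3 x - 2\right) e^{3 x}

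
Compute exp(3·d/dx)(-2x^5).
- 2 x^{5} - 30 x^{4} - 180 x^{3} - 540 x^{2} - 810 x - 486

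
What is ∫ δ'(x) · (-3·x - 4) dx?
3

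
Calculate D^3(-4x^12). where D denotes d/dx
- 5280 x^{9}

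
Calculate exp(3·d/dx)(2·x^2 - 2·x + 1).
2 x^{2} + 10 x + 13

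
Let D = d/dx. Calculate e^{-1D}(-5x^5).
- 5 x^{5} + 25 x^{4} - 50 x^{3} + 50 x^{2} - 25 x + 5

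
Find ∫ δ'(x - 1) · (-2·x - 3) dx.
2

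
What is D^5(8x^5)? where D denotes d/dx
960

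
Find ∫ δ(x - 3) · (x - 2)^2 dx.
1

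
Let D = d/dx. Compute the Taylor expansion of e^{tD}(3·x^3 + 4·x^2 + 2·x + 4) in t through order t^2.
t^{2} \left(9 x + 4\right) + t \left(9 x^{2} + 8 x + 2\right) + 3 x^{3} + 4 x^{2} + 2 x + 4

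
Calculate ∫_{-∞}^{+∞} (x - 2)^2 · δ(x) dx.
4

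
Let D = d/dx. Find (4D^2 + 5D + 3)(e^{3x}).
54 e^{3 x}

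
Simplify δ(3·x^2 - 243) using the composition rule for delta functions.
\frac{\delta(x - 9) + \delta(x + 9)}{54}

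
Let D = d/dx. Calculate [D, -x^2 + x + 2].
1 - 2 x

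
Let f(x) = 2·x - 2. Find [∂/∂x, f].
2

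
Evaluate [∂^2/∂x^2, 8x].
16\frac{d}{dx}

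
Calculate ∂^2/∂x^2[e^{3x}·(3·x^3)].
9 x \left(3 x^{2} + 6 x + 2\right) e^{3 x}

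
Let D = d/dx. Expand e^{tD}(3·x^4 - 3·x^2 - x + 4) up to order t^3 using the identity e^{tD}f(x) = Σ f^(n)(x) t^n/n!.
12 t^{3} x + t^{2} \left(18 x^{2} - 3\right) - t \left(- 12 x^{3} + 6 x + 1\right) + 3 x^{4} - 3 x^{2} - x + 4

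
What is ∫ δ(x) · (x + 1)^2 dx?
1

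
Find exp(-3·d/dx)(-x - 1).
2 - x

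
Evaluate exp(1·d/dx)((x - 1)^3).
x^{3}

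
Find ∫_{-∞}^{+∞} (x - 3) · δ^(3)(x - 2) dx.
0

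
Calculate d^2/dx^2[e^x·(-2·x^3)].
- 2 x \left(x^{2} + 6 x + 6\right) e^{x}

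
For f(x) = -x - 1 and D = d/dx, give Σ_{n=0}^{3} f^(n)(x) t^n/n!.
- t - x - 1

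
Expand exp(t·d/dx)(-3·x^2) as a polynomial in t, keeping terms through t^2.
- 3 t^{2} - 6 t x - 3 x^{2}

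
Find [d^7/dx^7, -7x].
-49\frac{d^{6}}{dx^{6}}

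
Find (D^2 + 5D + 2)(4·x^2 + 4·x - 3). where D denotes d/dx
8 x^{2} + 48 x + 22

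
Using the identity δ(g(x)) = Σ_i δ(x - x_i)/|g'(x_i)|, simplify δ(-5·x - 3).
\frac{\delta(x + 3/5)}{5}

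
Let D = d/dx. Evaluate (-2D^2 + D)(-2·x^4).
8 x^{2} \left(6 - x\right)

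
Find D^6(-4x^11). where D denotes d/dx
- 1330560 x^{5}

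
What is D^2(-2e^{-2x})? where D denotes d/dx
- 8 e^{- 2 x}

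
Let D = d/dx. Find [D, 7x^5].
35 x^{4}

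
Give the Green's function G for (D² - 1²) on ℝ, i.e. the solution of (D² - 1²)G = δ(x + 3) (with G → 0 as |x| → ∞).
-\frac{e^{-|x + 3|}}{2}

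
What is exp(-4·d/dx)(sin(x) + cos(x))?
\sqrt{2} \cos{\left(- x + \frac{\pi}{4} + 4 \right)}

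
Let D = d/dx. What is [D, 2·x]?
2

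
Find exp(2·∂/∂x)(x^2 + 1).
x^{2} + 4 x + 5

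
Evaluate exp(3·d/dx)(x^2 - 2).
x^{2} + 6 x + 7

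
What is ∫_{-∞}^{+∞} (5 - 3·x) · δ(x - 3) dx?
-4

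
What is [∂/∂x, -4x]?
-4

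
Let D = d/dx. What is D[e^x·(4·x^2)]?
4 x \left(x + 2\right) e^{x}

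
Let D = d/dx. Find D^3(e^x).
e^{x}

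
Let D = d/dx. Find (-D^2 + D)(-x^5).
5 x^{3} \left(4 - x\right)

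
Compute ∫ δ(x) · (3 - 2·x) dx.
3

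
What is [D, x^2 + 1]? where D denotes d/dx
2 x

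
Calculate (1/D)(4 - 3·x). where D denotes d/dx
- \frac{3 x^{2}}{2} + 4 x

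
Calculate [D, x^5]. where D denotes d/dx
5 x^{4}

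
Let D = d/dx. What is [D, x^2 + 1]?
2 x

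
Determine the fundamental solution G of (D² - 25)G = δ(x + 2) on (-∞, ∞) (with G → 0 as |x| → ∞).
-\frac{e^{-5|x + 2|}}{10}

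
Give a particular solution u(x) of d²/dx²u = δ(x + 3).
\frac{|x + 3|}{2}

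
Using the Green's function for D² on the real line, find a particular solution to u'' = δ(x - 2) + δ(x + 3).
\frac{|x - 2|}{2} + \frac{|x + 3|}{2}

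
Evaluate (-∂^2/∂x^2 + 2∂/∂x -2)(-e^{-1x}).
5 e^{- x}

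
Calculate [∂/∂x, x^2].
2 x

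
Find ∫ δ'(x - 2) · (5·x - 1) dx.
-5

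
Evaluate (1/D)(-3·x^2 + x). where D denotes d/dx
- x^{3} + \frac{x^{2}}{2}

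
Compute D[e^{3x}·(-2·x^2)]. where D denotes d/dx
2 x \left(- 3 x - 2\right) e^{3 x}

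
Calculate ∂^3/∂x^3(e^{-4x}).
- 64 e^{- 4 x}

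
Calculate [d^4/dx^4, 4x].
16\frac{d^{3}}{dx^{3}}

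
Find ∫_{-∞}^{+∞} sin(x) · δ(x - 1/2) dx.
\sin{\left(\frac{1}{2} \right)}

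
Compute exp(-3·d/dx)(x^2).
x^{2} - 6 x + 9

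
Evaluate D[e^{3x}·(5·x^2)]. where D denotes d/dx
5 x \left(3 x + 2\right) e^{3 x}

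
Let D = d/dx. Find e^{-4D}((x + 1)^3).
x^{3} - 9 x^{2} + 27 x - 27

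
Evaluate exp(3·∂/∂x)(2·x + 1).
2 x + 7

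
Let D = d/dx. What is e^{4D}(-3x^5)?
- 3 x^{5} - 60 x^{4} - 480 x^{3} - 1920 x^{2} - 3840 x - 3072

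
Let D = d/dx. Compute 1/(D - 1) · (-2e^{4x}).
- \frac{2 e^{4 x}}{3}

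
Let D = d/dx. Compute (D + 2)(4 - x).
7 - 2 x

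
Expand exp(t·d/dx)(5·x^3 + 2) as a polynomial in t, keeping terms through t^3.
5 t^{3} + 15 t^{2} x + 15 t x^{2} + 5 x^{3} + 2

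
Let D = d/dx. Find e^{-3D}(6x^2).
6 x^{2} - 36 x + 54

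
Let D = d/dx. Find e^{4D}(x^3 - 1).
x^{3} + 12 x^{2} + 48 x + 63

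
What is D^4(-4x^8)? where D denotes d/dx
- 6720 x^{4}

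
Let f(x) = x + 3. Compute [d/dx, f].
1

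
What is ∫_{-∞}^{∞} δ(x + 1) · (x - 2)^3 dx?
-27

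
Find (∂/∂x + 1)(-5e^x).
- 10 e^{x}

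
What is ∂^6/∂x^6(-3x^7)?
- 15120 x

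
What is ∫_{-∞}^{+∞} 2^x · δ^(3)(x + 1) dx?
- \frac{\log{\left(2 \right)}^{3}}{2}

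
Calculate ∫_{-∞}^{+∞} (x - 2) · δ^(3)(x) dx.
0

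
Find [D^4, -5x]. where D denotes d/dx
-20D^{3}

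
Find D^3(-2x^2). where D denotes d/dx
0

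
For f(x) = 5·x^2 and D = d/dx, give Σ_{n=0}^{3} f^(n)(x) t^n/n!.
5 t^{2} + 10 t x + 5 x^{2}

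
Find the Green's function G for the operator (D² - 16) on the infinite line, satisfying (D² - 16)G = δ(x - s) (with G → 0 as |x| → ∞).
-\frac{e^{-4|x-s|}}{8}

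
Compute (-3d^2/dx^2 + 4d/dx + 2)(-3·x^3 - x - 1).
- 6 x^{3} - 36 x^{2} + 52 x - 6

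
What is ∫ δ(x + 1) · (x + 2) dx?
1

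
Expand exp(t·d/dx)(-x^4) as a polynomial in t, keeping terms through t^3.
x \left(- 4 t^{3} - 6 t^{2} x - 4 t x^{2} - x^{3}\right)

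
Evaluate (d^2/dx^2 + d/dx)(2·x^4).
8 x^{2} \left(x + 3\right)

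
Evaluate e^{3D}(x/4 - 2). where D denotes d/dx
\frac{x}{4} - \frac{5}{4}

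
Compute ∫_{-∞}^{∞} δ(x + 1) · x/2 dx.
- \frac{1}{2}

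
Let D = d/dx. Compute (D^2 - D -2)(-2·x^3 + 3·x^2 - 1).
4 x^{3} - 18 x + 8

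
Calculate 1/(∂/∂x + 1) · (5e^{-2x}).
- 5 e^{- 2 x}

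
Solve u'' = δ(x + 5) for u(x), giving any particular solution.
\frac{|x + 5|}{2}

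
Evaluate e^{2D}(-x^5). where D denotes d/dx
- x^{5} - 10 x^{4} - 40 x^{3} - 80 x^{2} - 80 x - 32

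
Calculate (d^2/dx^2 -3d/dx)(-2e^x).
4 e^{x}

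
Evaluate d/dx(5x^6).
30 x^{5}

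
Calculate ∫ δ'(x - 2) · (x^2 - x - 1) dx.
-3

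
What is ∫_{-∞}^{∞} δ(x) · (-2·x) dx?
0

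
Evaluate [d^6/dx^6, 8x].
48\frac{d^{5}}{dx^{5}}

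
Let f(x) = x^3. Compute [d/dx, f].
3 x^{2}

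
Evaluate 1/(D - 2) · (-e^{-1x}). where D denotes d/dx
\frac{e^{- x}}{3}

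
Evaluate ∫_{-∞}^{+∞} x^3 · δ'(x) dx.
0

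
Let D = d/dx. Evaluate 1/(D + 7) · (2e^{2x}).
\frac{2 e^{2 x}}{9}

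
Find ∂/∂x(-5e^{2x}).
- 10 e^{2 x}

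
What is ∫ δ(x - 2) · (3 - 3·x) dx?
-3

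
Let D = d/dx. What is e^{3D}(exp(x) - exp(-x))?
2 \sinh{\left(x + 3 \right)}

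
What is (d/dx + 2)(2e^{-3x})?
- 2 e^{- 3 x}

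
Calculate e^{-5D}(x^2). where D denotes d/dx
x^{2} - 10 x + 25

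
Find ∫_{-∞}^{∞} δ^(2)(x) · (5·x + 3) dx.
0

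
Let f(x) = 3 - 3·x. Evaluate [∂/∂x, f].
-3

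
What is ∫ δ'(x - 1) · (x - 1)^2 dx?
0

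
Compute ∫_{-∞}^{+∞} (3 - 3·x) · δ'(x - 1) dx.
3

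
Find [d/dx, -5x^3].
- 15 x^{2}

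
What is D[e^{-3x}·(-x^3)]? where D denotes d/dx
3 x^{2} \left(x - 1\right) e^{- 3 x}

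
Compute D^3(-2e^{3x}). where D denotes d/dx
- 54 e^{3 x}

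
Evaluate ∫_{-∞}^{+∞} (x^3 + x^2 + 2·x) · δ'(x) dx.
-2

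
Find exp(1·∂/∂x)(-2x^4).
- 2 x^{4} - 8 x^{3} - 12 x^{2} - 8 x - 2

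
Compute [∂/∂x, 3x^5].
15 x^{4}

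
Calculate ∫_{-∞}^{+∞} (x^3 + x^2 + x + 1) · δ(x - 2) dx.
15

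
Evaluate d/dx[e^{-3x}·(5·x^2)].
5 x \left(2 - 3 x\right) e^{- 3 x}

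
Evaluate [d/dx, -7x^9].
- 63 x^{8}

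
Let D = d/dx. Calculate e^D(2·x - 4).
2 x - 2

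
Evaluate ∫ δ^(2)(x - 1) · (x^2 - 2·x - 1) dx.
2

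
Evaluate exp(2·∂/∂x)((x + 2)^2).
x^{2} + 8 x + 16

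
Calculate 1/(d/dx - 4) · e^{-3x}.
- \frac{e^{- 3 x}}{7}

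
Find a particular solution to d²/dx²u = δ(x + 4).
\frac{|x + 4|}{2}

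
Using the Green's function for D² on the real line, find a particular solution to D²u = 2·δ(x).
|x|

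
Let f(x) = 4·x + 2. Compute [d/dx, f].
4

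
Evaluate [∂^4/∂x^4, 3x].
12\frac{d^{3}}{dx^{3}}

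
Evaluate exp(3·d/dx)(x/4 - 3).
\frac{x}{4} - \frac{9}{4}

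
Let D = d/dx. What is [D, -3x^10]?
- 30 x^{9}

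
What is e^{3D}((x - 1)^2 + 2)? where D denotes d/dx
x^{2} + 4 x + 6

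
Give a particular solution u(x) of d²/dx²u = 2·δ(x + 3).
|x + 3|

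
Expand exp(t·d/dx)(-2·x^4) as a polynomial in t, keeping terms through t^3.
2 x \left(- 4 t^{3} - 6 t^{2} x - 4 t x^{2} - x^{3}\right)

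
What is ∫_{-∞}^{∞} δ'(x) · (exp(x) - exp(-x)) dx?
-2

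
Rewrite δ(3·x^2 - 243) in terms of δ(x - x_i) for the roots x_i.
\frac{\delta(x - 9) + \delta(x + 9)}{54}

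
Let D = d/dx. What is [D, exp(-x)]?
- e^{- x}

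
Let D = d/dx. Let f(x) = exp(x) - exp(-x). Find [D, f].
2 \cosh{\left(x \right)}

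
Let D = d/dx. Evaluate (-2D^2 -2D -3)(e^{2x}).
- 15 e^{2 x}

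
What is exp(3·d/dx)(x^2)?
x^{2} + 6 x + 9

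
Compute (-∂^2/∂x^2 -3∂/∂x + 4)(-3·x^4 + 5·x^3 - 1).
- 12 x^{4} + 56 x^{3} - 9 x^{2} - 30 x - 4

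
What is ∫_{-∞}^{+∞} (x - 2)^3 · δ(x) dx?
-8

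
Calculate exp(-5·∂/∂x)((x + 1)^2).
x^{2} - 8 x + 16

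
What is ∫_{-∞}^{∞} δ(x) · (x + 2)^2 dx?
4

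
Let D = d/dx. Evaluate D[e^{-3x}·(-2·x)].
2 \left(3 x - 1\right) e^{- 3 x}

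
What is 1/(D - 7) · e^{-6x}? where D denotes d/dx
- \frac{e^{- 6 x}}{13}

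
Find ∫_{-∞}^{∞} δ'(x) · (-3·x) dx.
3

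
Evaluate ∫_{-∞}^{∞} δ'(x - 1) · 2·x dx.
-2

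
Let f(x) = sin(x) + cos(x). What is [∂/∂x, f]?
- \sin{\left(x \right)} + \cos{\left(x \right)}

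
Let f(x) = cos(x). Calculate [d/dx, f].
- \sin{\left(x \right)}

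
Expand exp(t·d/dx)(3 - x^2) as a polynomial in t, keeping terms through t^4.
- t^{2} - 2 t x - x^{2} + 3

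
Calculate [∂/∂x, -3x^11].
- 33 x^{10}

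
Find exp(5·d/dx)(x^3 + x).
x^{3} + 15 x^{2} + 76 x + 130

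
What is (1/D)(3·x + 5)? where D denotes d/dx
\frac{3 x^{2}}{2} + 5 x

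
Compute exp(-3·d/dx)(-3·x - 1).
8 - 3 x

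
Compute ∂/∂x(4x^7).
28 x^{6}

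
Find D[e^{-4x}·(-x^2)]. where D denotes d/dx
2 x \left(2 x - 1\right) e^{- 4 x}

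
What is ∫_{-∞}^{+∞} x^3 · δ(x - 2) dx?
8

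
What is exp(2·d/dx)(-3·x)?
- 3 x - 6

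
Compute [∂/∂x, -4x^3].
- 12 x^{2}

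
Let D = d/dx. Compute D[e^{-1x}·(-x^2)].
x \left(x - 2\right) e^{- x}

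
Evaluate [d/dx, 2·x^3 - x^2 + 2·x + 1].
6 x^{2} - 2 x + 2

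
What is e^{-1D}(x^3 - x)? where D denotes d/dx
x \left(x^{2} - 3 x + 2\right)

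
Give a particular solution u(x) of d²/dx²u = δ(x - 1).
\frac{|x - 1|}{2}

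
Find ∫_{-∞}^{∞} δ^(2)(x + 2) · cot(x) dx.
- \frac{2 \cot{\left(2 \right)}}{\sin^{2}{\left(2 \right)}}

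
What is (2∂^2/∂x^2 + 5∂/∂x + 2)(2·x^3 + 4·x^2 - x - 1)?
4 x^{3} + 38 x^{2} + 62 x + 9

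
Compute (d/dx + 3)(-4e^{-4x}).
4 e^{- 4 x}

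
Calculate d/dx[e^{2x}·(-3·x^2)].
6 x \left(- x - 1\right) e^{2 x}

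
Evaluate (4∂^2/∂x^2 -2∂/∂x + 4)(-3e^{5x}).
- 282 e^{5 x}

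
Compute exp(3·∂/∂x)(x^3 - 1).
x^{3} + 9 x^{2} + 27 x + 26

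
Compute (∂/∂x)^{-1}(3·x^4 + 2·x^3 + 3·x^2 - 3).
\frac{3 x^{5}}{5} + \frac{x^{4}}{2} + x^{3} - 3 x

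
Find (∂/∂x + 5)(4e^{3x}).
32 e^{3 x}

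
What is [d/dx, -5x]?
-5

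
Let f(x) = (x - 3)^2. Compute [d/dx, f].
2 x - 6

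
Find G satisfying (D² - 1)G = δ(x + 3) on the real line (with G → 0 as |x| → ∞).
-\frac{e^{-|x + 3|}}{2}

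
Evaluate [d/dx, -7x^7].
- 49 x^{6}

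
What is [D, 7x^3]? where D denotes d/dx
21 x^{2}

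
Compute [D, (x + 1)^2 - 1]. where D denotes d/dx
2 x + 2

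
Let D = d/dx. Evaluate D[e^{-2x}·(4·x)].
4 \left(1 - 2 x\right) e^{- 2 x}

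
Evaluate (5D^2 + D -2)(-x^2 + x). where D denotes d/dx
2 x^{2} - 4 x - 9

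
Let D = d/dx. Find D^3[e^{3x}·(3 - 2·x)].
\left(27 - 54 x\right) e^{3 x}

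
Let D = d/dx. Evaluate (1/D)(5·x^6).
\frac{5 x^{7}}{7}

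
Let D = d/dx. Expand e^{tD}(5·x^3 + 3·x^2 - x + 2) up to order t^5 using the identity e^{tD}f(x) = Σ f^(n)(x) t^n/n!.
5 t^{3} + t^{2} \left(15 x + 3\right) + t \left(15 x^{2} + 6 x - 1\right) + 5 x^{3} + 3 x^{2} - x + 2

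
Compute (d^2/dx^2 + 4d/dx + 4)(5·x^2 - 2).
20 x^{2} + 40 x + 2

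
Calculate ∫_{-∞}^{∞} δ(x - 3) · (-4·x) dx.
-12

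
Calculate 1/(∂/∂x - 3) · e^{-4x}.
- \frac{e^{- 4 x}}{7}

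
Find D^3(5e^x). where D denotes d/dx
5 e^{x}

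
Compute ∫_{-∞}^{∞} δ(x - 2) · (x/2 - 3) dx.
-2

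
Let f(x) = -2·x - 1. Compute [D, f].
-2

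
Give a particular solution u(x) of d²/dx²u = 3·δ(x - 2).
\frac{3|x - 2|}{2}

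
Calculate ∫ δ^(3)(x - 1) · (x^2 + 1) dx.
0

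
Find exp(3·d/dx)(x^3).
x^{3} + 9 x^{2} + 27 x + 27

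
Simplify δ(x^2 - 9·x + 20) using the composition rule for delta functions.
\frac{\delta(x - 5) + \delta(x - 4)}{1}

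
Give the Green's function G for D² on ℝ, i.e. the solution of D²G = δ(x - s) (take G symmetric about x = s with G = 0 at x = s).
\frac{|x - s|}{2}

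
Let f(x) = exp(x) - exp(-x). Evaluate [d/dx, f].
2 \cosh{\left(x \right)}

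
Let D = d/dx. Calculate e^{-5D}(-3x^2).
- 3 x^{2} + 30 x - 75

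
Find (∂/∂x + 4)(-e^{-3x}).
- e^{- 3 x}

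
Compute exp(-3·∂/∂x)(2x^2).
2 x^{2} - 12 x + 18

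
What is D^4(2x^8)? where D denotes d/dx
3360 x^{4}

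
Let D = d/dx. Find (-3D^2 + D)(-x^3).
3 x \left(6 - x\right)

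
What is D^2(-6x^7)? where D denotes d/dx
- 252 x^{5}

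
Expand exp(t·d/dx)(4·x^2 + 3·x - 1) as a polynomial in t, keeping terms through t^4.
4 t^{2} + t \left(8 x + 3\right) + 4 x^{2} + 3 x - 1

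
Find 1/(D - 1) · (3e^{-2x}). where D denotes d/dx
- e^{- 2 x}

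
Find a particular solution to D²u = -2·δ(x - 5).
-|x - 5|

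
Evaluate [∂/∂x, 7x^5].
35 x^{4}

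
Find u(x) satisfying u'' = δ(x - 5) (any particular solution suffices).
\frac{|x - 5|}{2}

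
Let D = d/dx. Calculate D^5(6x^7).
15120 x^{2}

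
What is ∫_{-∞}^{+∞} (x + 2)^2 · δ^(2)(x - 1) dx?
2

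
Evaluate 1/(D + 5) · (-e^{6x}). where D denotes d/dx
- \frac{e^{6 x}}{11}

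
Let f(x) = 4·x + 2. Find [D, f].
4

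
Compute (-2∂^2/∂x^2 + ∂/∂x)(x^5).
5 x^{3} \left(x - 8\right)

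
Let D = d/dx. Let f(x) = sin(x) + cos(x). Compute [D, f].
- \sin{\left(x \right)} + \cos{\left(x \right)}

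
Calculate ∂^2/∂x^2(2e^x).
2 e^{x}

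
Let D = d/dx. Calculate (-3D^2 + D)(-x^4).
4 x^{2} \left(9 - x\right)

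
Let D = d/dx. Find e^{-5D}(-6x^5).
- 6 x^{5} + 150 x^{4} - 1500 x^{3} + 7500 x^{2} - 18750 x + 18750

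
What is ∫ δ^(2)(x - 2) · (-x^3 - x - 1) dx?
-12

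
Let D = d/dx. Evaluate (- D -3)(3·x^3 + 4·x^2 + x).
- 9 x^{3} - 21 x^{2} - 11 x - 1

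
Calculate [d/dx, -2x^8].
- 16 x^{7}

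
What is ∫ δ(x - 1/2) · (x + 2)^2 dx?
\frac{25}{4}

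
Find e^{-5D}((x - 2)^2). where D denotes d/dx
x^{2} - 14 x + 49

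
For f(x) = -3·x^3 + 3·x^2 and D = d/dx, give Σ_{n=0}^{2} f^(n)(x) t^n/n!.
3 t^{2} \left(1 - 3 x\right) - 3 t x \left(3 x - 2\right) - 3 x^{3} + 3 x^{2}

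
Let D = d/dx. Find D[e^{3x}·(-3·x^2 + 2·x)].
\left(2 - 9 x^{2}\right) e^{3 x}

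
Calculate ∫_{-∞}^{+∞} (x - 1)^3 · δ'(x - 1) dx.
0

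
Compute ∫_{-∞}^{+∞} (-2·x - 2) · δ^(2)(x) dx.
0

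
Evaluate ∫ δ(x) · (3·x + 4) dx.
4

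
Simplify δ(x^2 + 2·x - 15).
\frac{\delta(x + 5) + \delta(x - 3)}{8}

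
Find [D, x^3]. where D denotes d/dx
3 x^{2}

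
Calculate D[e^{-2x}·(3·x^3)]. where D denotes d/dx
x^{2} \left(9 - 6 x\right) e^{- 2 x}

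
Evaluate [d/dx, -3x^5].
- 15 x^{4}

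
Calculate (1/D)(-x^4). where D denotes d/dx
- \frac{x^{5}}{5}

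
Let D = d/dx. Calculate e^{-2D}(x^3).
x^{3} - 6 x^{2} + 12 x - 8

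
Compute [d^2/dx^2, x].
2\frac{d}{dx}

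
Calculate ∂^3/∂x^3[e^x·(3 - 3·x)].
3 \left(- x - 2\right) e^{x}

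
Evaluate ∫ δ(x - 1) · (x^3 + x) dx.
2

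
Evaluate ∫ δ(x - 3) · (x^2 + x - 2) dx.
10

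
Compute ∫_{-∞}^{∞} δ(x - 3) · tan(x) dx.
\tan{\left(3 \right)}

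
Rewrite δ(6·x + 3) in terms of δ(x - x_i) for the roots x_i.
\frac{\delta(x + 1/2)}{6}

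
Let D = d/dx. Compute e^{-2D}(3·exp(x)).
3 e^{x - 2}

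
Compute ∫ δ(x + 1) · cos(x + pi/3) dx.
\sin{\left(\frac{\pi}{6} + 1 \right)}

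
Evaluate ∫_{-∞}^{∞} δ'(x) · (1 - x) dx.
1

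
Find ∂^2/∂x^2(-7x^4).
- 84 x^{2}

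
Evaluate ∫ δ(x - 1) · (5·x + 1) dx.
6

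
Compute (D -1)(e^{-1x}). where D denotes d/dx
- 2 e^{- x}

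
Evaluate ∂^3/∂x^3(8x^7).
1680 x^{4}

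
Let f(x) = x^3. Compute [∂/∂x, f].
3 x^{2}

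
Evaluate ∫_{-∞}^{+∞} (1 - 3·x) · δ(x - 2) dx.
-5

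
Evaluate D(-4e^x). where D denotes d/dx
- 4 e^{x}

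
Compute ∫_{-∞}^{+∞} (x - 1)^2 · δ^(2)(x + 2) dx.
2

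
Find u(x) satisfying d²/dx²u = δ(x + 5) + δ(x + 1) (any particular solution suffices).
\frac{|x + 5|}{2} + \frac{|x + 1|}{2}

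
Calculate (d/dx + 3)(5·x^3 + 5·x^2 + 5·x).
15 x^{3} + 30 x^{2} + 25 x + 5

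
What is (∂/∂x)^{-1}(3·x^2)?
x^{3}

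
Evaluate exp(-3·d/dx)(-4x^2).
- 4 x^{2} + 24 x - 36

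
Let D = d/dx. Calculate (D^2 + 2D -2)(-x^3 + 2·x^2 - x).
2 x^{3} - 10 x^{2} + 4 x + 2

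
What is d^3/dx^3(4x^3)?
24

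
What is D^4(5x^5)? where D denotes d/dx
600 x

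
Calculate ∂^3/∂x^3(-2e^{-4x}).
128 e^{- 4 x}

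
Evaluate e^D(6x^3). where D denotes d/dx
6 x^{3} + 18 x^{2} + 18 x + 6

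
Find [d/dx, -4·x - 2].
-4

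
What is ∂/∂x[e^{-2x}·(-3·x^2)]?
6 x \left(x - 1\right) e^{- 2 x}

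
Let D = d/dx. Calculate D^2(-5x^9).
- 360 x^{7}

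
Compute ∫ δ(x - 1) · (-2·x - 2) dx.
-4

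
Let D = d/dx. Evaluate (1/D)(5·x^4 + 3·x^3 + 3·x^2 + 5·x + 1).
x^{5} + \frac{3 x^{4}}{4} + x^{3} + \frac{5 x^{2}}{2} + x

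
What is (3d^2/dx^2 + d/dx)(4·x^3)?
12 x \left(x + 6\right)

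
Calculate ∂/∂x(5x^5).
25 x^{4}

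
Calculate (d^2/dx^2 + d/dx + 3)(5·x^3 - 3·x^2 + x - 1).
15 x^{3} + 6 x^{2} + 27 x - 8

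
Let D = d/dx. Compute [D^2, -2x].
-4D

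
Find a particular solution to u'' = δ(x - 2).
\frac{|x - 2|}{2}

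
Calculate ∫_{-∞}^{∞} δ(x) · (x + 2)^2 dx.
4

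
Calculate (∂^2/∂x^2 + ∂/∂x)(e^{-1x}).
0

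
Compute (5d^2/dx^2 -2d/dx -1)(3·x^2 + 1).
- 3 x^{2} - 12 x + 29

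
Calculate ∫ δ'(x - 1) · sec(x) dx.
- \tan{\left(1 \right)} \sec{\left(1 \right)}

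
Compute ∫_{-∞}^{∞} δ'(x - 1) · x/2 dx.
- \frac{1}{2}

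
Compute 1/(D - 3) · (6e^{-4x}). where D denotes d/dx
- \frac{6 e^{- 4 x}}{7}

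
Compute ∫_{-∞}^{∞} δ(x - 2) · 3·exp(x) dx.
3 e^{2}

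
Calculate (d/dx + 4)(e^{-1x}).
3 e^{- x}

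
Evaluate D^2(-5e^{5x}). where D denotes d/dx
- 125 e^{5 x}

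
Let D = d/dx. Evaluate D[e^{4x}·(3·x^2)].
6 x \left(2 x + 1\right) e^{4 x}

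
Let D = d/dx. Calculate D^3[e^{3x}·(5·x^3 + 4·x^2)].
\left(135 x^{3} + 513 x^{2} + 486 x + 102\right) e^{3 x}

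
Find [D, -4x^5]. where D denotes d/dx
- 20 x^{4}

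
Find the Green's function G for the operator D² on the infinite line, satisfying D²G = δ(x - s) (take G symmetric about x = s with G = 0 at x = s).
\frac{|x - s|}{2}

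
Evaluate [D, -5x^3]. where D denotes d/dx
- 15 x^{2}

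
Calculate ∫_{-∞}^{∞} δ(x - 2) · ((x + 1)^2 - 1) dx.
8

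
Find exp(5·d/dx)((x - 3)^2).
x^{2} + 4 x + 4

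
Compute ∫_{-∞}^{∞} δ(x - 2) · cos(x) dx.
\cos{\left(2 \right)}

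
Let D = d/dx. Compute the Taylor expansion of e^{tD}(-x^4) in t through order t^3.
x \left(- 4 t^{3} - 6 t^{2} x - 4 t x^{2} - x^{3}\right)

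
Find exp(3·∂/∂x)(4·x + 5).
4 x + 17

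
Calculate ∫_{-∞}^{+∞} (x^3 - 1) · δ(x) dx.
-1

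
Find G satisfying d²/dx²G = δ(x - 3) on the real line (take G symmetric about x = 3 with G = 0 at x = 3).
\frac{|x - 3|}{2}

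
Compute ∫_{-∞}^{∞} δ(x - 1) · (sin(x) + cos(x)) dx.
\cos{\left(1 \right)} + \sin{\left(1 \right)}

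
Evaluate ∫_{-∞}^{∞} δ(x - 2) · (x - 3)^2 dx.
1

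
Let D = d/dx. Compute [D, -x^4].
- 4 x^{3}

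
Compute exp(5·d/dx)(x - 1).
x + 4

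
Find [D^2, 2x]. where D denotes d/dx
4D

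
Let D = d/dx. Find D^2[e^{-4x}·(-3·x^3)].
6 x \left(- 8 x^{2} + 12 x - 3\right) e^{- 4 x}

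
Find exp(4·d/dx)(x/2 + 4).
\frac{x}{2} + 6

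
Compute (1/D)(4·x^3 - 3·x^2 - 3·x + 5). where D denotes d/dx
x^{4} - x^{3} - \frac{3 x^{2}}{2} + 5 x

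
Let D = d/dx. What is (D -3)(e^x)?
- 2 e^{x}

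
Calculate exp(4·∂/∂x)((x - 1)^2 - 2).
x^{2} + 6 x + 7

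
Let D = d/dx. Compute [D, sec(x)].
\tan{\left(x \right)} \sec{\left(x \right)}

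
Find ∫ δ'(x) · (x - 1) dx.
-1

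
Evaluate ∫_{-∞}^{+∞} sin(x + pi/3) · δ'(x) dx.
- \frac{1}{2}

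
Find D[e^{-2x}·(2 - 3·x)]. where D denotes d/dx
\left(6 x - 7\right) e^{- 2 x}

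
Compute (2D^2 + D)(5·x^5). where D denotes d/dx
25 x^{3} \left(x + 8\right)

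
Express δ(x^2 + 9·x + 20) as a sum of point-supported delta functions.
\frac{\delta(x + 4) + \delta(x + 5)}{1}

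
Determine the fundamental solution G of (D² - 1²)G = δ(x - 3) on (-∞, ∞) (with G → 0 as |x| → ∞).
-\frac{e^{-|x - 3|}}{2}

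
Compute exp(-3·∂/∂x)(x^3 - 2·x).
x^{3} - 9 x^{2} + 25 x - 21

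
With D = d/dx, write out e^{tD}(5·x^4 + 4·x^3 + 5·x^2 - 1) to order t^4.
5 t^{4} + t^{3} \left(20 x + 4\right) + t^{2} \left(30 x^{2} + 12 x + 5\right) + 2 t x \left(10 x^{2} + 6 x + 5\right) + 5 x^{4} + 4 x^{3} + 5 x^{2} - 1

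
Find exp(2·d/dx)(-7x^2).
- 7 x^{2} - 28 x - 28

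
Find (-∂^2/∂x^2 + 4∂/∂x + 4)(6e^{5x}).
- 6 e^{5 x}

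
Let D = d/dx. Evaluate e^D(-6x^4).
- 6 x^{4} - 24 x^{3} - 36 x^{2} - 24 x - 6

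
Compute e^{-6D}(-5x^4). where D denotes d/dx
- 5 x^{4} + 120 x^{3} - 1080 x^{2} + 4320 x - 6480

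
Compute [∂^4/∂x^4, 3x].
12\frac{d^{3}}{dx^{3}}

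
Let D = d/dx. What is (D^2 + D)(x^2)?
2 x + 2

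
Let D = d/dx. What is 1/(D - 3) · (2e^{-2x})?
- \frac{2 e^{- 2 x}}{5}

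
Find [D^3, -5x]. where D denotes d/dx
-15D^{2}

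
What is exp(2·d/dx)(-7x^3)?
- 7 x^{3} - 42 x^{2} - 84 x - 56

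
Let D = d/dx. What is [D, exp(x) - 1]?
e^{x}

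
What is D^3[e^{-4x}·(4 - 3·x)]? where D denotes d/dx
16 \left(12 x - 25\right) e^{- 4 x}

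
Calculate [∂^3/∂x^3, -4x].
-12\frac{d^{2}}{dx^{2}}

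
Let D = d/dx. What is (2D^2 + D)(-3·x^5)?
15 x^{3} \left(- x - 8\right)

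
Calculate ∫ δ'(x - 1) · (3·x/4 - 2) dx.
- \frac{3}{4}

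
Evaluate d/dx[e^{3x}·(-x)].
\left(- 3 x - 1\right) e^{3 x}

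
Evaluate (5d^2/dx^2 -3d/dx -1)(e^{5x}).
109 e^{5 x}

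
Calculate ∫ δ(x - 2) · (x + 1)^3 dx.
27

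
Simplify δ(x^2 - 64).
\frac{\delta(x - 8) + \delta(x + 8)}{16}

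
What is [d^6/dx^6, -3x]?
-18\frac{d^{5}}{dx^{5}}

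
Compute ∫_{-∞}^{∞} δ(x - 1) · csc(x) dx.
\csc{\left(1 \right)}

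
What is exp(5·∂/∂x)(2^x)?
2^{x + 5}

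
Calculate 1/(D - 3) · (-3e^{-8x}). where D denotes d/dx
\frac{3 e^{- 8 x}}{11}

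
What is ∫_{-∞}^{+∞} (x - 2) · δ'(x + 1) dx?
-1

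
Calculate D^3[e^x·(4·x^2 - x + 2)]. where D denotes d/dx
\left(4 x^{2} + 23 x + 23\right) e^{x}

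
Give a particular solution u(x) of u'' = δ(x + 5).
\frac{|x + 5|}{2}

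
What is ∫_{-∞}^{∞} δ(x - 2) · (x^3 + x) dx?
10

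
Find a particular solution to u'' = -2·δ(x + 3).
-|x + 3|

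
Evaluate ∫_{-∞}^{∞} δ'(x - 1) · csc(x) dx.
\cot{\left(1 \right)} \csc{\left(1 \right)}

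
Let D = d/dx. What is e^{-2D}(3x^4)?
3 x^{4} - 24 x^{3} + 72 x^{2} - 96 x + 48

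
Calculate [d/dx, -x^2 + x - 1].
1 - 2 x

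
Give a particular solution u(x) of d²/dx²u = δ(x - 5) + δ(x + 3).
\frac{|x - 5|}{2} + \frac{|x + 3|}{2}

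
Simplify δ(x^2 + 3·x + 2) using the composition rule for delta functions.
\frac{\delta(x + 2) + \delta(x + 1)}{1}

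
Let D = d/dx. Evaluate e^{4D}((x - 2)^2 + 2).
x^{2} + 4 x + 6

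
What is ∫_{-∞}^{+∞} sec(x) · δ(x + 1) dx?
\sec{\left(1 \right)}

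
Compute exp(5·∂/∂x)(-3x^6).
- 3 x^{6} - 90 x^{5} - 1125 x^{4} - 7500 x^{3} - 28125 x^{2} - 56250 x - 46875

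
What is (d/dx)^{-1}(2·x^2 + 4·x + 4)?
\frac{2 x^{3}}{3} + 2 x^{2} + 4 x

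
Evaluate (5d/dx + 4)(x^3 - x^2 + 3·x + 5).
4 x^{3} + 11 x^{2} + 2 x + 35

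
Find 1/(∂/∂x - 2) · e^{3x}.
e^{3 x}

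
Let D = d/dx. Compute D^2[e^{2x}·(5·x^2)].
\left(20 x^{2} + 40 x + 10\right) e^{2 x}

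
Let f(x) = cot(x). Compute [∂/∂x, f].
- \frac{1}{\sin^{2}{\left(x \right)}}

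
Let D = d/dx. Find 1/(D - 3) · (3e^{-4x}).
- \frac{3 e^{- 4 x}}{7}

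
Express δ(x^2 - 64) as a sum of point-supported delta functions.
\frac{\delta(x - 8) + \delta(x + 8)}{16}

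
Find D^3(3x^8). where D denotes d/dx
1008 x^{5}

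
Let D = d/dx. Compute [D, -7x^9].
- 63 x^{8}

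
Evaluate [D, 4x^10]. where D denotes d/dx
40 x^{9}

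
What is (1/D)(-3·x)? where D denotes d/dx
- \frac{3 x^{2}}{2}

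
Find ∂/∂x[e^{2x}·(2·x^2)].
4 x \left(x + 1\right) e^{2 x}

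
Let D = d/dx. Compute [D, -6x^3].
- 18 x^{2}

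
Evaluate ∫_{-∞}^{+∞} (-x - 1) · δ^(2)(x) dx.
0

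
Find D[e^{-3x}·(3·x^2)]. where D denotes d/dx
3 x \left(2 - 3 x\right) e^{- 3 x}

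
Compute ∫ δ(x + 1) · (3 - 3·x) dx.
6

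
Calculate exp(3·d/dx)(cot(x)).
\cot{\left(x + 3 \right)}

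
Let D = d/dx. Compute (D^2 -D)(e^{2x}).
2 e^{2 x}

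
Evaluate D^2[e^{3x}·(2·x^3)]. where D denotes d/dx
6 x \left(3 x^{2} + 6 x + 2\right) e^{3 x}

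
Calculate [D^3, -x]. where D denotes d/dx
-3D^{2}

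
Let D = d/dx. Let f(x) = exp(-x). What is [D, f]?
- e^{- x}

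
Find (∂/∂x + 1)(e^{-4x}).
- 3 e^{- 4 x}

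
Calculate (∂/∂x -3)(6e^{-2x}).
- 30 e^{- 2 x}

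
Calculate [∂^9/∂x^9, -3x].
-27\frac{d^{8}}{dx^{8}}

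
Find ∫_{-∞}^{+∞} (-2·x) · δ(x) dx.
0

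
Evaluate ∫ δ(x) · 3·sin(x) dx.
0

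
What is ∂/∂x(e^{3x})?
3 e^{3 x}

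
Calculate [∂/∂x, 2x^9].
18 x^{8}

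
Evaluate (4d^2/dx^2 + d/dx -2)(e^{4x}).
66 e^{4 x}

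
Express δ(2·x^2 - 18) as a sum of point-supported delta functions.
\frac{\delta(x - 3) + \delta(x + 3)}{12}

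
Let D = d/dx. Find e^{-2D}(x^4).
x^{4} - 8 x^{3} + 24 x^{2} - 32 x + 16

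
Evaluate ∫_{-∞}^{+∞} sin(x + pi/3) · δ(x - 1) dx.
\sin{\left(1 + \frac{\pi}{3} \right)}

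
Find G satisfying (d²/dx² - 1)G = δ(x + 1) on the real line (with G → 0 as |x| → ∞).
-\frac{e^{-|x + 1|}}{2}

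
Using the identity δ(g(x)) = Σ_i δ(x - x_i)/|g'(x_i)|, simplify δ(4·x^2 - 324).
\frac{\delta(x - 9) + \delta(x + 9)}{72}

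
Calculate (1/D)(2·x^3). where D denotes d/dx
\frac{x^{4}}{2}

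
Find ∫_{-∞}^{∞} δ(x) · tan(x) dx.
0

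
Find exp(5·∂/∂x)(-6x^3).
- 6 x^{3} - 90 x^{2} - 450 x - 750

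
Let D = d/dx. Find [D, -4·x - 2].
-4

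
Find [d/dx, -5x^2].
- 10 x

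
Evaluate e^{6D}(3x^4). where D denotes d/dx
3 x^{4} + 72 x^{3} + 648 x^{2} + 2592 x + 3888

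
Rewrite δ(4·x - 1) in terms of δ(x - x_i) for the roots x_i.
\frac{\delta(x - 1/4)}{4}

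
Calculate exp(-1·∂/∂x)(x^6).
x^{6} - 6 x^{5} + 15 x^{4} - 20 x^{3} + 15 x^{2} - 6 x + 1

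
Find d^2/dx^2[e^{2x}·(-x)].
4 \left(- x - 1\right) e^{2 x}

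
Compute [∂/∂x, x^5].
5 x^{4}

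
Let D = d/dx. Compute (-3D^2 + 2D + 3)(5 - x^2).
- 3 x^{2} - 4 x + 21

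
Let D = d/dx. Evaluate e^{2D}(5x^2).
5 x^{2} + 20 x + 20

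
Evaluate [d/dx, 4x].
4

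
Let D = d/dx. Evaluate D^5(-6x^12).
- 570240 x^{7}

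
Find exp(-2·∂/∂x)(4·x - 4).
4 x - 12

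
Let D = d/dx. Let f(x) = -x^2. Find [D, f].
- 2 x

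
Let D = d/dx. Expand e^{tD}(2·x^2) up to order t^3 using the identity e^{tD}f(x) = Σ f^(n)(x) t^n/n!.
2 t^{2} + 4 t x + 2 x^{2}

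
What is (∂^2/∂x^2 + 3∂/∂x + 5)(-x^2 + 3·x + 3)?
- 5 x^{2} + 9 x + 22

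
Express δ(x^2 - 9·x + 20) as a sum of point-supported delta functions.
\frac{\delta(x - 4) + \delta(x - 5)}{1}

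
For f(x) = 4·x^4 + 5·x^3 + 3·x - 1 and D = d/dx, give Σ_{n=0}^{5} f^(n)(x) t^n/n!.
4 t^{4} + t^{3} \left(16 x + 5\right) + 3 t^{2} x \left(8 x + 5\right) + t \left(16 x^{3} + 15 x^{2} + 3\right) + 4 x^{4} + 5 x^{3} + 3 x - 1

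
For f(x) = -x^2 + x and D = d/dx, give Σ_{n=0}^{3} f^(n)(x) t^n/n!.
- t^{2} - t \left(2 x - 1\right) - x^{2} + x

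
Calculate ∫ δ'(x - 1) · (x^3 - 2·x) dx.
-1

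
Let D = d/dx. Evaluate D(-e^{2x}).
- 2 e^{2 x}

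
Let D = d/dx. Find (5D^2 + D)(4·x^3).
12 x \left(x + 10\right)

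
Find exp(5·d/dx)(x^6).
x^{6} + 30 x^{5} + 375 x^{4} + 2500 x^{3} + 9375 x^{2} + 18750 x + 15625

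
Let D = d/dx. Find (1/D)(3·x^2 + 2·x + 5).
x^{3} + x^{2} + 5 x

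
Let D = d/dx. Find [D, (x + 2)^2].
2 x + 4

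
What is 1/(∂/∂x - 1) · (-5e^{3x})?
- \frac{5 e^{3 x}}{2}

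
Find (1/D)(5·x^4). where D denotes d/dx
x^{5}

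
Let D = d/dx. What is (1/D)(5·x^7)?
\frac{5 x^{8}}{8}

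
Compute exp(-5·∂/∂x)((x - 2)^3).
x^{3} - 21 x^{2} + 147 x - 343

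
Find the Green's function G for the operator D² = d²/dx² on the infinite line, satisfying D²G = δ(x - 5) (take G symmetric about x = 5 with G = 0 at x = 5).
\frac{|x - 5|}{2}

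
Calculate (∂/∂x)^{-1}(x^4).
\frac{x^{5}}{5}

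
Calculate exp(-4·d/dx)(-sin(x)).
- \sin{\left(x - 4 \right)}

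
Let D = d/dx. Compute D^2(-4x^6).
- 120 x^{4}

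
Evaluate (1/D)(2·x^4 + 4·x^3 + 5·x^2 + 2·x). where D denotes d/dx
\frac{2 x^{5}}{5} + x^{4} + \frac{5 x^{3}}{3} + x^{2}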